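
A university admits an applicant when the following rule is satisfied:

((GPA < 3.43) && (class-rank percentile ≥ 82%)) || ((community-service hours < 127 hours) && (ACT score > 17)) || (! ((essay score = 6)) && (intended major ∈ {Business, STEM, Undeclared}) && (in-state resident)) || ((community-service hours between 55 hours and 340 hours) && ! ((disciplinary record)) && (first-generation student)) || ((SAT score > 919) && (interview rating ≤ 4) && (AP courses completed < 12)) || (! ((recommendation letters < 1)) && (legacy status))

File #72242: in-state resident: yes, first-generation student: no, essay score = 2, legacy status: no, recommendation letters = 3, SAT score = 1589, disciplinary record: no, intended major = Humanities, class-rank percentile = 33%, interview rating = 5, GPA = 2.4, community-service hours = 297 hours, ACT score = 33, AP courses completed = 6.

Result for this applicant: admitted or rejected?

Atomic conditions:
  GPA < 3.43: 2.4 < 3.43 is true
  class-rank percentile ≥ 82%: 33 ≥ 82 is false
  community-service hours < 127 hours: 297 < 127 is false
  ACT score > 17: 33 > 17 is true
  essay score = 6: 2 == 6 is false
  intended major ∈ {Business, STEM, Undeclared}: Humanities is not in the set → false
  in-state resident: yes → true
  community-service hours between 55 hours and 340 hours: 297 in [55, 340] is true
  disciplinary record: no → false
  first-generation student: no → false
  SAT score > 919: 1589 > 919 is true
  interview rating ≤ 4: 5 ≤ 4 is false
  AP courses completed < 12: 6 < 12 is true
  recommendation letters < 1: 3 < 1 is false
  legacy status: no → false
Combine:
[1] true AND false = false
[2] false AND true = false
[3.1] NOT false = true
[3] true AND false AND true = false
[4.2] NOT false = true
[4] true AND true AND false = false
[5] true AND false AND true = false
[6.1] NOT false = true
[6] true AND false = false
[root] false OR false OR false OR false OR false OR false = false
Overall: false → rejected

Rejected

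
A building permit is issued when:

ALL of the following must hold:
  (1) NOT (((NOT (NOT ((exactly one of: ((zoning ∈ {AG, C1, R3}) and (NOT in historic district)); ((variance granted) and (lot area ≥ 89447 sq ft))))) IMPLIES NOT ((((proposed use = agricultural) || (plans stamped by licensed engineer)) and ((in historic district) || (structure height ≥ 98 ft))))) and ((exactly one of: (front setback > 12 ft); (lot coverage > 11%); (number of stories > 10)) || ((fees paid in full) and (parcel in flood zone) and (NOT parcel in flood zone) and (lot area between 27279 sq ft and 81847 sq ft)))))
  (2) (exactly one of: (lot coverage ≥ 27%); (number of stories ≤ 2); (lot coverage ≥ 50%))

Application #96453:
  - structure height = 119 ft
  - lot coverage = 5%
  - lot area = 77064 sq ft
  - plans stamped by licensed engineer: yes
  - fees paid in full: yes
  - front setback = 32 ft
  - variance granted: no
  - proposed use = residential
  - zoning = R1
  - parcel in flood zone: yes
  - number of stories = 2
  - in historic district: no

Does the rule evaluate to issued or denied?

Denied

Atomic conditions:
  zoning ∈ {AG, C1, R3}: R1 is not in the set → false
  NOT in historic district: no → true
  variance granted: no → false
  lot area ≥ 89447 sq ft: 77064 ≥ 89447 is false
  proposed use = agricultural: residential == agricultural is false
  plans stamped by licensed engineer: yes → true
  in historic district: no → false
  structure height ≥ 98 ft: 119 ≥ 98 is true
  front setback > 12 ft: 32 > 12 is true
  lot coverage > 11%: 5 > 11 is false
  number of stories > 10: 2 > 10 is false
  fees paid in full: yes → true
  parcel in flood zone: yes → true
  NOT parcel in flood zone: yes → false
  lot area between 27279 sq ft and 81847 sq ft: 77064 in [27279, 81847] is true
  lot coverage ≥ 27%: 5 ≥ 27 is false
  number of stories ≤ 2: 2 ≤ 2 is true
  lot coverage ≥ 50%: 5 ≥ 50 is false
Combine:
[1.1.1.1.1.1.1] false AND true = false
[1.1.1.1.1.1.2] false AND false = false
[1.1.1.1.1.1] exactly-one(false, false) = false
[1.1.1.1.1] NOT false = true
[1.1.1.1] NOT true = false
[1.1.1.2.1.1] false OR true = true
[1.1.1.2.1.2] false OR true = true
[1.1.1.2.1] true AND true = true
[1.1.1.2] NOT true = false
[1.1.1] false → false (antecedent false ⇒ implication holds) = true
[1.1.2.1] exactly-one(true, false, false) = true
[1.1.2.2] true AND true AND false AND true = false
[1.1.2] true OR false = true
[1.1] true AND true = true
[1] NOT true = false
[2] exactly-one(false, true, false) = true
[root] false AND true = false
Overall: false → denied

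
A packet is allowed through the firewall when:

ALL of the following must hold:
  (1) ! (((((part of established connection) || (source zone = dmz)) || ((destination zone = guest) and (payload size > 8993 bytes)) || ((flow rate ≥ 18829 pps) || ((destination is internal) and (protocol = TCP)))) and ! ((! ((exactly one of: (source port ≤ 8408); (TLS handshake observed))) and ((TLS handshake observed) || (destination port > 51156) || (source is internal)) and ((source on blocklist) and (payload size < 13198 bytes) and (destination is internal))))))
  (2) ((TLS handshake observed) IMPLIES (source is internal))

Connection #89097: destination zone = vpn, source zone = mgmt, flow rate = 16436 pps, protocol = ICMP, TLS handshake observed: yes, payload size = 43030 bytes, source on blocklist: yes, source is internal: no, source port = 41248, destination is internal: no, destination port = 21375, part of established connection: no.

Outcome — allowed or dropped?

Dropped

Atomic conditions:
  part of established connection: no → false
  source zone = dmz: mgmt == dmz is false
  destination zone = guest: vpn == guest is false
  payload size > 8993 bytes: 43030 > 8993 is true
  flow rate ≥ 18829 pps: 16436 ≥ 18829 is false
  destination is internal: no → false
  protocol = TCP: ICMP == TCP is false
  source port ≤ 8408: 41248 ≤ 8408 is false
  TLS handshake observed: yes → true
  destination port > 51156: 21375 > 51156 is false
  source is internal: no → false
  source on blocklist: yes → true
  payload size < 13198 bytes: 43030 < 13198 is false
Combine:
[1.1.1.1] false OR false = false
[1.1.1.2] false AND true = false
[1.1.1.3.2] false AND false = false
[1.1.1.3] false OR false = false
[1.1.1] false OR false OR false = false
[1.1.2.1.1.1] exactly-one(false, true) = true
[1.1.2.1.1] NOT true = false
[1.1.2.1.2] true OR false OR false = true
[1.1.2.1.3] true AND false AND false = false
[1.1.2.1] false AND true AND false = false
[1.1.2] NOT false = true
[1.1] false AND true = false
[1] NOT false = true
[2] true → false = false
[root] true AND false = false
Overall: false → dropped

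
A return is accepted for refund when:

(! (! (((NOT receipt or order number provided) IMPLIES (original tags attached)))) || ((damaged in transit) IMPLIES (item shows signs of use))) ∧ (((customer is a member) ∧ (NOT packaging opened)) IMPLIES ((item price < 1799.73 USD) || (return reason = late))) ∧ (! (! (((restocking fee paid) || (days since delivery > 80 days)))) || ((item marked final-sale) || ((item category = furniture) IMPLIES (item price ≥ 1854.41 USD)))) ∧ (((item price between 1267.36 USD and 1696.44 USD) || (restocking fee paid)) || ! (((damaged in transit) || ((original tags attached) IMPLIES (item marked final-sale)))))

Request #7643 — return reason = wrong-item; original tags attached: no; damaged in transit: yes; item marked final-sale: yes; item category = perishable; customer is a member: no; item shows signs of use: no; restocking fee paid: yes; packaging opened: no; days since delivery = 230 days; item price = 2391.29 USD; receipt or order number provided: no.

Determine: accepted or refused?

Atomic conditions:
  NOT receipt or order number provided: no → true
  original tags attached: no → false
  damaged in transit: yes → true
  item shows signs of use: no → false
  customer is a member: no → false
  NOT packaging opened: no → true
  item price < 1799.73 USD: 2391.29 < 1799.73 is false
  return reason = late: wrong-item == late is false
  restocking fee paid: yes → true
  days since delivery > 80 days: 230 > 80 is true
  item marked final-sale: yes → true
  item category = furniture: perishable == furniture is false
  item price ≥ 1854.41 USD: 2391.29 ≥ 1854.41 is true
  item price between 1267.36 USD and 1696.44 USD: 2391.29 in [1267.36, 1696.44] is false
Combine:
[1.1.1.1] true → false = false
[1.1.1] NOT false = true
[1.1] NOT true = false
[1.2] true → false = false
[1] false OR false = false
[2.1] false AND true = false
[2.2] false OR false = false
[2] false → false (antecedent false ⇒ implication holds) = true
[3.1.1.1] true OR true = true
[3.1.1] NOT true = false
[3.1] NOT false = true
[3.2.2] false → true (antecedent false ⇒ implication holds) = true
[3.2] true OR true = true
[3] true OR true = true
[4.1] false OR true = true
[4.2.1.2] false → true (antecedent false ⇒ implication holds) = true
[4.2.1] true OR true = true
[4.2] NOT true = false
[4] true OR false = true
[root] false AND true AND true AND true = false
Overall: false → refused

Refused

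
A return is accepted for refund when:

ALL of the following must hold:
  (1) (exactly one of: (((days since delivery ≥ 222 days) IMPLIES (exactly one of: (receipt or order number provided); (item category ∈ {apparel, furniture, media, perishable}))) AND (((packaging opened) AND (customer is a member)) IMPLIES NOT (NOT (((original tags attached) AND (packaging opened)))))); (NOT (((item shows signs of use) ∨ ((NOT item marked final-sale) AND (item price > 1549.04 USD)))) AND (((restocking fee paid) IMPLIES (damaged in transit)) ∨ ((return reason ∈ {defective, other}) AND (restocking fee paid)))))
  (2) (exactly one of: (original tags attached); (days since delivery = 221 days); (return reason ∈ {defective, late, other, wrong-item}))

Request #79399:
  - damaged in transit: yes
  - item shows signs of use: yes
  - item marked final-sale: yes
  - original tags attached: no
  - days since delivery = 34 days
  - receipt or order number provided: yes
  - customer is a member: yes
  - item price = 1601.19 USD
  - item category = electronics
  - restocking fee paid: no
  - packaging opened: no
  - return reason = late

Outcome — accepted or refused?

Atomic conditions:
  days since delivery ≥ 222 days: 34 ≥ 222 is false
  receipt or order number provided: yes → true
  item category ∈ {apparel, furniture, media, perishable}: electronics is not in the set → false
  packaging opened: no → false
  customer is a member: yes → true
  original tags attached: no → false
  item shows signs of use: yes → true
  NOT item marked final-sale: yes → false
  item price > 1549.04 USD: 1601.19 > 1549.04 is true
  restocking fee paid: no → false
  damaged in transit: yes → true
  return reason ∈ {defective, other}: late is not in the set → false
  days since delivery = 221 days: 34 == 221 is false
  return reason ∈ {defective, late, other, wrong-item}: late is in the set → true
Combine:
[1.1.1.2] exactly-one(true, false) = true
[1.1.1] false → true (antecedent false ⇒ implication holds) = true
[1.1.2.1] false AND true = false
[1.1.2.2.1.1] false AND false = false
[1.1.2.2.1] NOT false = true
[1.1.2.2] NOT true = false
[1.1.2] false → false (antecedent false ⇒ implication holds) = true
[1.1] true AND true = true
[1.2.1.1.2] false AND true = false
[1.2.1.1] true OR false = true
[1.2.1] NOT true = false
[1.2.2.1] false → true (antecedent false ⇒ implication holds) = true
[1.2.2.2] false AND false = false
[1.2.2] true OR false = true
[1.2] false AND true = false
[1] exactly-one(true, false) = true
[2] exactly-one(false, false, true) = true
[root] true AND true = true
Overall: true → accepted

Accepted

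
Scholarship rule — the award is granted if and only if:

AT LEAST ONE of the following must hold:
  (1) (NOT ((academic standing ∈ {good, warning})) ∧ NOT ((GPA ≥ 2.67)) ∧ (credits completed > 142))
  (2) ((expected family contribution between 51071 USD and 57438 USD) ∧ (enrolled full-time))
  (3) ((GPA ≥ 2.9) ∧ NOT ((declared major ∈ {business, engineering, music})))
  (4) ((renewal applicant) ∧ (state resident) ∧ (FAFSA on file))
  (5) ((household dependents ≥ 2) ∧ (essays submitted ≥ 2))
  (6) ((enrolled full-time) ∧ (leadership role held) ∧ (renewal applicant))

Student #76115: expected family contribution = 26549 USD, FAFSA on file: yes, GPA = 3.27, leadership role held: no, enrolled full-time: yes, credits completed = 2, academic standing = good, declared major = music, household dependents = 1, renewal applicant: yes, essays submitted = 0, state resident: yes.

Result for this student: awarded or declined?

Atomic conditions:
  academic standing ∈ {good, warning}: good is in the set → true
  GPA ≥ 2.67: 3.27 ≥ 2.67 is true
  credits completed > 142: 2 > 142 is false
  expected family contribution between 51071 USD and 57438 USD: 26549 in [51071, 57438] is false
  enrolled full-time: yes → true
  GPA ≥ 2.9: 3.27 ≥ 2.9 is true
  declared major ∈ {business, engineering, music}: music is in the set → true
  renewal applicant: yes → true
  state resident: yes → true
  FAFSA on file: yes → true
  household dependents ≥ 2: 1 ≥ 2 is false
  essays submitted ≥ 2: 0 ≥ 2 is false
  leadership role held: no → false
Combine:
[1.1] NOT true = false
[1.2] NOT true = false
[1] false AND false AND false = false
[2] false AND true = false
[3.2] NOT true = false
[3] true AND false = false
[4] true AND true AND true = true
[5] false AND false = false
[6] true AND false AND true = false
[root] false OR false OR false OR true OR false OR false = true
Overall: true → awarded

Awarded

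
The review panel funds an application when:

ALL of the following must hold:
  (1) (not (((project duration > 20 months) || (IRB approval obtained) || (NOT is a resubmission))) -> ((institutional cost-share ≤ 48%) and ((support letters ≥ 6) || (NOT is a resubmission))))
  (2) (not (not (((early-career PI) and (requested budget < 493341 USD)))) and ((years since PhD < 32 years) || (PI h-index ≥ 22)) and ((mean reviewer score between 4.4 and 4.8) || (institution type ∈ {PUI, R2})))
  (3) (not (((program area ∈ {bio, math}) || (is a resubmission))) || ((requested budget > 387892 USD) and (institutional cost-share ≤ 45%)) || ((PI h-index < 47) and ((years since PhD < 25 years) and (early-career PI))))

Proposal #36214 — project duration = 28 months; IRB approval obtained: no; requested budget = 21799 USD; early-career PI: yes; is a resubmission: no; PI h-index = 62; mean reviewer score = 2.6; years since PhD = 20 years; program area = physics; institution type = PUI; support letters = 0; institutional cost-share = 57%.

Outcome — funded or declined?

Funded

Atomic conditions:
  project duration > 20 months: 28 > 20 is true
  IRB approval obtained: no → false
  NOT is a resubmission: no → true
  institutional cost-share ≤ 48%: 57 ≤ 48 is false
  support letters ≥ 6: 0 ≥ 6 is false
  early-career PI: yes → true
  requested budget < 493341 USD: 21799 < 493341 is true
  years since PhD < 32 years: 20 < 32 is true
  PI h-index ≥ 22: 62 ≥ 22 is true
  mean reviewer score between 4.4 and 4.8: 2.6 in [4.4, 4.8] is false
  institution type ∈ {PUI, R2}: PUI is in the set → true
  program area ∈ {bio, math}: physics is not in the set → false
  is a resubmission: no → false
  requested budget > 387892 USD: 21799 > 387892 is false
  institutional cost-share ≤ 45%: 57 ≤ 45 is false
  PI h-index < 47: 62 < 47 is false
  years since PhD < 25 years: 20 < 25 is true
Combine:
[1.1.1] true OR false OR true = true
[1.1] NOT true = false
[1.2.2] false OR true = true
[1.2] false AND true = false
[1] false → false (antecedent false ⇒ implication holds) = true
[2.1.1.1] true AND true = true
[2.1.1] NOT true = false
[2.1] NOT false = true
[2.2] true OR true = true
[2.3] false OR true = true
[2] true AND true AND true = true
[3.1.1] false OR false = false
[3.1] NOT false = true
[3.2] false AND false = false
[3.3.2] true AND true = true
[3.3] false AND true = false
[3] true OR false OR false = true
[root] true AND true AND true = true
Overall: true → funded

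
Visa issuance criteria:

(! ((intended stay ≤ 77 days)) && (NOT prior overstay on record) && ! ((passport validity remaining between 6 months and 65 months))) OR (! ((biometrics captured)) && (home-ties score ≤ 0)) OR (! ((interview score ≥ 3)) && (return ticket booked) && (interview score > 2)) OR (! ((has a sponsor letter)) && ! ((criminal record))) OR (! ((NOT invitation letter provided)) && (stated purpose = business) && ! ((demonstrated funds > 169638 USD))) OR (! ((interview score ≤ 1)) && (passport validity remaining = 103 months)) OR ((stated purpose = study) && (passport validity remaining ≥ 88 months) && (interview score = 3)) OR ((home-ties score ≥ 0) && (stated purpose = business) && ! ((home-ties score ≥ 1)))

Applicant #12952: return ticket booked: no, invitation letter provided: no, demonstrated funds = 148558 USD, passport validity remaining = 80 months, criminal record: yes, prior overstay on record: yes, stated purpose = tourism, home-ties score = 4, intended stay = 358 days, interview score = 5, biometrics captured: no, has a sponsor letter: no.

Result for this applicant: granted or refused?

Atomic conditions:
  intended stay ≤ 77 days: 358 ≤ 77 is false
  NOT prior overstay on record: yes → false
  passport validity remaining between 6 months and 65 months: 80 in [6, 65] is false
  biometrics captured: no → false
  home-ties score ≤ 0: 4 ≤ 0 is false
  interview score ≥ 3: 5 ≥ 3 is true
  return ticket booked: no → false
  interview score > 2: 5 > 2 is true
  has a sponsor letter: no → false
  criminal record: yes → true
  NOT invitation letter provided: no → true
  stated purpose = business: tourism == business is false
  demonstrated funds > 169638 USD: 148558 > 169638 is false
  interview score ≤ 1: 5 ≤ 1 is false
  passport validity remaining = 103 months: 80 == 103 is false
  stated purpose = study: tourism == study is false
  passport validity remaining ≥ 88 months: 80 ≥ 88 is false
  interview score = 3: 5 == 3 is false
  home-ties score ≥ 0: 4 ≥ 0 is true
  home-ties score ≥ 1: 4 ≥ 1 is true
Combine:
[1.1] NOT false = true
[1.3] NOT false = true
[1] true AND false AND true = false
[2.1] NOT false = true
[2] true AND false = false
[3.1] NOT true = false
[3] false AND false AND true = false
[4.1] NOT false = true
[4.2] NOT true = false
[4] true AND false = false
[5.1] NOT true = false
[5.3] NOT false = true
[5] false AND false AND true = false
[6.1] NOT false = true
[6] true AND false = false
[7] false AND false AND false = false
[8.3] NOT true = false
[8] true AND false AND false = false
[root] false OR false OR false OR false OR false OR false OR false OR false = false
Overall: false → refused

Refused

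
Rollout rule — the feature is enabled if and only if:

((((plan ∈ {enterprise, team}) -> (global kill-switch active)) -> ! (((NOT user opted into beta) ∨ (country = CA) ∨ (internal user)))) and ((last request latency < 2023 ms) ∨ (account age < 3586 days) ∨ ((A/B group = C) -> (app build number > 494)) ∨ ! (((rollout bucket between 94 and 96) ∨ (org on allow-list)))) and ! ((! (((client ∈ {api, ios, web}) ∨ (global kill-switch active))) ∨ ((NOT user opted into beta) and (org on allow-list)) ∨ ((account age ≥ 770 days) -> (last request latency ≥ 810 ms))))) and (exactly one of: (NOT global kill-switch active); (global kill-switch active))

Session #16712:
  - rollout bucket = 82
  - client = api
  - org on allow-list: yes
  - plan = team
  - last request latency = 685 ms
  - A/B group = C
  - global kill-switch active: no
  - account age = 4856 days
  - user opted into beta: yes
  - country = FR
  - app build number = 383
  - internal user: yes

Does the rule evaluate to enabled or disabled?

Atomic conditions:
  plan ∈ {enterprise, team}: team is in the set → true
  global kill-switch active: no → false
  NOT user opted into beta: yes → false
  country = CA: FR == CA is false
  internal user: yes → true
  last request latency < 2023 ms: 685 < 2023 is true
  account age < 3586 days: 4856 < 3586 is false
  A/B group = C: C == C is true
  app build number > 494: 383 > 494 is false
  rollout bucket between 94 and 96: 82 in [94, 96] is false
  org on allow-list: yes → true
  client ∈ {api, ios, web}: api is in the set → true
  account age ≥ 770 days: 4856 ≥ 770 is true
  last request latency ≥ 810 ms: 685 ≥ 810 is false
  NOT global kill-switch active: no → true
Combine:
[1.1.1] true → false = false
[1.1.2.1] false OR false OR true = true
[1.1.2] NOT true = false
[1.1] false → false (antecedent false ⇒ implication holds) = true
[1.2.3] true → false = false
[1.2.4.1] false OR true = true
[1.2.4] NOT true = false
[1.2] true OR false OR false OR false = true
[1.3.1.1.1] true OR false = true
[1.3.1.1] NOT true = false
[1.3.1.2] false AND true = false
[1.3.1.3] true → false = false
[1.3.1] false OR false OR false = false
[1.3] NOT false = true
[1] true AND true AND true = true
[2] exactly-one(true, false) = true
[root] true AND true = true
Overall: true → enabled

Enabled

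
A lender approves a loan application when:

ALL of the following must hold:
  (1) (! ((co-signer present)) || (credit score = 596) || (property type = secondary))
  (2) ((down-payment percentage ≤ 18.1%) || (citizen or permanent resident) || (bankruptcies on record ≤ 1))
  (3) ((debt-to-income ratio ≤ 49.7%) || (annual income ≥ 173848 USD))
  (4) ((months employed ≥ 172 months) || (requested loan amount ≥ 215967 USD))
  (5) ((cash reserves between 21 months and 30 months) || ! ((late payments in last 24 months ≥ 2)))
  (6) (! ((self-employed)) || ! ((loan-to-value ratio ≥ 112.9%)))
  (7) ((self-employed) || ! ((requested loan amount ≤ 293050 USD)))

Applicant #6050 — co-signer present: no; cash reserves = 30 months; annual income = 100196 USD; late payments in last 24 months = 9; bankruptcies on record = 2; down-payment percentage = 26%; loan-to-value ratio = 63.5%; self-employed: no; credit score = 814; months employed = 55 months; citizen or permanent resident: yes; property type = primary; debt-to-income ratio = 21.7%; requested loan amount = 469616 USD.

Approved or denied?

Approved

Atomic conditions:
  co-signer present: no → false
  credit score = 596: 814 == 596 is false
  property type = secondary: primary == secondary is false
  down-payment percentage ≤ 18.1%: 26 ≤ 18.1 is false
  citizen or permanent resident: yes → true
  bankruptcies on record ≤ 1: 2 ≤ 1 is false
  debt-to-income ratio ≤ 49.7%: 21.7 ≤ 49.7 is true
  annual income ≥ 173848 USD: 100196 ≥ 173848 is false
  months employed ≥ 172 months: 55 ≥ 172 is false
  requested loan amount ≥ 215967 USD: 469616 ≥ 215967 is true
  cash reserves between 21 months and 30 months: 30 in [21, 30] is true
  late payments in last 24 months ≥ 2: 9 ≥ 2 is true
  self-employed: no → false
  loan-to-value ratio ≥ 112.9%: 63.5 ≥ 112.9 is false
  requested loan amount ≤ 293050 USD: 469616 ≤ 293050 is false
Combine:
[1.1] NOT false = true
[1] true OR false OR false = true
[2] false OR true OR false = true
[3] true OR false = true
[4] false OR true = true
[5.2] NOT true = false
[5] true OR false = true
[6.1] NOT false = true
[6.2] NOT false = true
[6] true OR true = true
[7.2] NOT false = true
[7] false OR true = true
[root] true AND true AND true AND true AND true AND true AND true = true
Overall: true → approved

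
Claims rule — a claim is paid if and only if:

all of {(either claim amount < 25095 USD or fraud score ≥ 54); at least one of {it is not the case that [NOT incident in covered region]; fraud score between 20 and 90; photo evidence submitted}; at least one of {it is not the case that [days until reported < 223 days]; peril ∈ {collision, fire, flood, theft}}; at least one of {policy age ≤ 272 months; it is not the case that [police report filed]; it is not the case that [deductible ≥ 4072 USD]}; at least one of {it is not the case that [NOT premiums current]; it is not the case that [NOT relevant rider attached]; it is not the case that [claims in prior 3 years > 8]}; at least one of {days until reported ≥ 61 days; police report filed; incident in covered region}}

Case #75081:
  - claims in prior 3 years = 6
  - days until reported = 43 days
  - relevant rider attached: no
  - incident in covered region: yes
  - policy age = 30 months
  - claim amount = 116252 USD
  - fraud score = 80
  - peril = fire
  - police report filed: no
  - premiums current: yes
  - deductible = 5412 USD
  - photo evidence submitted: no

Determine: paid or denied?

Atomic conditions:
  claim amount < 25095 USD: 116252 < 25095 is false
  fraud score ≥ 54: 80 ≥ 54 is true
  NOT incident in covered region: yes → false
  fraud score between 20 and 90: 80 in [20, 90] is true
  photo evidence submitted: no → false
  days until reported < 223 days: 43 < 223 is true
  peril ∈ {collision, fire, flood, theft}: fire is in the set → true
  policy age ≤ 272 months: 30 ≤ 272 is true
  police report filed: no → false
  deductible ≥ 4072 USD: 5412 ≥ 4072 is true
  NOT premiums current: yes → false
  NOT relevant rider attached: no → true
  claims in prior 3 years > 8: 6 > 8 is false
  days until reported ≥ 61 days: 43 ≥ 61 is false
  incident in covered region: yes → true
Combine:
[1] false OR true = true
[2.1] NOT false = true
[2] true OR true OR false = true
[3.1] NOT true = false
[3] false OR true = true
[4.2] NOT false = true
[4.3] NOT true = false
[4] true OR true OR false = true
[5.1] NOT false = true
[5.2] NOT true = false
[5.3] NOT false = true
[5] true OR false OR true = true
[6] false OR false OR true = true
[root] true AND true AND true AND true AND true AND true = true
Overall: true → paid

Paid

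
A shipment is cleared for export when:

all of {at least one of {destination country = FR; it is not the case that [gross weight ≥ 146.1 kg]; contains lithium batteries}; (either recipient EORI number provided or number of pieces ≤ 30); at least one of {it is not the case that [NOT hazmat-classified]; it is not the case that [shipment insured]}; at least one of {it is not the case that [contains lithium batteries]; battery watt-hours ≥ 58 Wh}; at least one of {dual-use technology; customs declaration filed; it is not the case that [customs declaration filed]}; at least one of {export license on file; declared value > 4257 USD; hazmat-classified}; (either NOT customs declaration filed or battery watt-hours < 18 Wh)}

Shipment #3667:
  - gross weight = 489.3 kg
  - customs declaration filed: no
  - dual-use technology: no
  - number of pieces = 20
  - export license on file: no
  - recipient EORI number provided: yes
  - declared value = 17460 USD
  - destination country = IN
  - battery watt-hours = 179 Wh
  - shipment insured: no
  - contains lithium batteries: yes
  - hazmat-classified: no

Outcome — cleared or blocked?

Cleared

Atomic conditions:
  destination country = FR: IN == FR is false
  gross weight ≥ 146.1 kg: 489.3 ≥ 146.1 is true
  contains lithium batteries: yes → true
  recipient EORI number provided: yes → true
  number of pieces ≤ 30: 20 ≤ 30 is true
  NOT hazmat-classified: no → true
  shipment insured: no → false
  battery watt-hours ≥ 58 Wh: 179 ≥ 58 is true
  dual-use technology: no → false
  customs declaration filed: no → false
  export license on file: no → false
  declared value > 4257 USD: 17460 > 4257 is true
  hazmat-classified: no → false
  NOT customs declaration filed: no → true
  battery watt-hours < 18 Wh: 179 < 18 is false
Combine:
[1.2] NOT true = false
[1] false OR false OR true = true
[2] true OR true = true
[3.1] NOT true = false
[3.2] NOT false = true
[3] false OR true = true
[4.1] NOT true = false
[4] false OR true = true
[5.3] NOT false = true
[5] false OR false OR true = true
[6] false OR true OR false = true
[7] true OR false = true
[root] true AND true AND true AND true AND true AND true AND true = true
Overall: true → cleared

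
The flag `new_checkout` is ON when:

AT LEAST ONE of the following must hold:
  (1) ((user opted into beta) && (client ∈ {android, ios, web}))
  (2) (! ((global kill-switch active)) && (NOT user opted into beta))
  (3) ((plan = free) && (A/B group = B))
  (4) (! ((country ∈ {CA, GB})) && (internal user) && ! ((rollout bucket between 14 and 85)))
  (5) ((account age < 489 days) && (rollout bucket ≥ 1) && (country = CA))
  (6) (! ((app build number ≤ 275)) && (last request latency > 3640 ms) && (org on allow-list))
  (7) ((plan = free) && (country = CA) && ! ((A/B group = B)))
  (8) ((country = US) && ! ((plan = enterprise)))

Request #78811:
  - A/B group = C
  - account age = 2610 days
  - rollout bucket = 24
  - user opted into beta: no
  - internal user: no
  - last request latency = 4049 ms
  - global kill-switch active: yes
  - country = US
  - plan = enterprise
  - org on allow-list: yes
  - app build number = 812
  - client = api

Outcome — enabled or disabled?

Enabled

Atomic conditions:
  user opted into beta: no → false
  client ∈ {android, ios, web}: api is not in the set → false
  global kill-switch active: yes → true
  NOT user opted into beta: no → true
  plan = free: enterprise == free is false
  A/B group = B: C == B is false
  country ∈ {CA, GB}: US is not in the set → false
  internal user: no → false
  rollout bucket between 14 and 85: 24 in [14, 85] is true
  account age < 489 days: 2610 < 489 is false
  rollout bucket ≥ 1: 24 ≥ 1 is true
  country = CA: US == CA is false
  app build number ≤ 275: 812 ≤ 275 is false
  last request latency > 3640 ms: 4049 > 3640 is true
  org on allow-list: yes → true
  country = US: US == US is true
  plan = enterprise: enterprise == enterprise is true
Combine:
[1] false AND false = false
[2.1] NOT true = false
[2] false AND true = false
[3] false AND false = false
[4.1] NOT false = true
[4.3] NOT true = false
[4] true AND false AND false = false
[5] false AND true AND false = false
[6.1] NOT false = true
[6] true AND true AND true = true
[7.3] NOT false = true
[7] false AND false AND true = false
[8.2] NOT true = false
[8] true AND false = false
[root] false OR false OR false OR false OR false OR true OR false OR false = true
Overall: true → enabled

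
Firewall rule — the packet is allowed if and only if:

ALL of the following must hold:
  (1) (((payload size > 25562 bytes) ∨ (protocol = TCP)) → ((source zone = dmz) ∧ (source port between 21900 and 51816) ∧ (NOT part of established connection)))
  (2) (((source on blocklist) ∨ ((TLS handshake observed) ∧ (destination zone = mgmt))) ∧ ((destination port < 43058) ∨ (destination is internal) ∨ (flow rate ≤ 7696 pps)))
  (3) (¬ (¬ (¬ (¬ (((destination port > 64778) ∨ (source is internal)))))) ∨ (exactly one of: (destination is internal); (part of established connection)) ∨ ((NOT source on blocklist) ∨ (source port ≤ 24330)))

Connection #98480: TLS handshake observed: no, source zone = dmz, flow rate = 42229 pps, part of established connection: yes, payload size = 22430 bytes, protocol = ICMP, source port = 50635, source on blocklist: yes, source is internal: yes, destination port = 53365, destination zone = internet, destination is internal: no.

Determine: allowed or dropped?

Atomic conditions:
  payload size > 25562 bytes: 22430 > 25562 is false
  protocol = TCP: ICMP == TCP is false
  source zone = dmz: dmz == dmz is true
  source port between 21900 and 51816: 50635 in [21900, 51816] is true
  NOT part of established connection: yes → false
  source on blocklist: yes → true
  TLS handshake observed: no → false
  destination zone = mgmt: internet == mgmt is false
  destination port < 43058: 53365 < 43058 is false
  destination is internal: no → false
  flow rate ≤ 7696 pps: 42229 ≤ 7696 is false
  destination port > 64778: 53365 > 64778 is false
  source is internal: yes → true
  part of established connection: yes → true
  NOT source on blocklist: yes → false
  source port ≤ 24330: 50635 ≤ 24330 is false
Combine:
[1.1] false OR false = false
[1.2] true AND true AND false = false
[1] false → false (antecedent false ⇒ implication holds) = true
[2.1.2] false AND false = false
[2.1] true OR false = true
[2.2] false OR false OR false = false
[2] true AND false = false
[3.1.1.1.1.1] false OR true = true
[3.1.1.1.1] NOT true = false
[3.1.1.1] NOT false = true
[3.1.1] NOT true = false
[3.1] NOT false = true
[3.2] exactly-one(false, true) = true
[3.3] false OR false = false
[3] true OR true OR false = true
[root] true AND false AND true = false
Overall: false → dropped

Dropped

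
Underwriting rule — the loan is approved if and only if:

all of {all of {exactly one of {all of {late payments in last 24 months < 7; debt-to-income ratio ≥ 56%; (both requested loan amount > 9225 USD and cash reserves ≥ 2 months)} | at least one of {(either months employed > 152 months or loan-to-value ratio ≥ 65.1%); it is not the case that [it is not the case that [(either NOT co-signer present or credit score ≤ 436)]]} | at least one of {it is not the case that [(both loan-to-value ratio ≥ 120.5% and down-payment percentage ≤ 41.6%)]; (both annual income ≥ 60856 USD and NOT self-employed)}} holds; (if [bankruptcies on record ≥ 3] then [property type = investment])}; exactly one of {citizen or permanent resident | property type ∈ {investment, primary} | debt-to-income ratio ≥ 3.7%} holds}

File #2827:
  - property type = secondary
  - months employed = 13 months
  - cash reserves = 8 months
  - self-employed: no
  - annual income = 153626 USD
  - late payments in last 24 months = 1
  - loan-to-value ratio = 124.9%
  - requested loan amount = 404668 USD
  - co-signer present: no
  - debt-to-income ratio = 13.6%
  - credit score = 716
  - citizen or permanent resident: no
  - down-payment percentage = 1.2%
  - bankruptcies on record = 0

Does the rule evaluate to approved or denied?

Atomic conditions:
  late payments in last 24 months < 7: 1 < 7 is true
  debt-to-income ratio ≥ 56%: 13.6 ≥ 56 is false
  requested loan amount > 9225 USD: 404668 > 9225 is true
  cash reserves ≥ 2 months: 8 ≥ 2 is true
  months employed > 152 months: 13 > 152 is false
  loan-to-value ratio ≥ 65.1%: 124.9 ≥ 65.1 is true
  NOT co-signer present: no → true
  credit score ≤ 436: 716 ≤ 436 is false
  loan-to-value ratio ≥ 120.5%: 124.9 ≥ 120.5 is true
  down-payment percentage ≤ 41.6%: 1.2 ≤ 41.6 is true
  annual income ≥ 60856 USD: 153626 ≥ 60856 is true
  NOT self-employed: no → true
  bankruptcies on record ≥ 3: 0 ≥ 3 is false
  property type = investment: secondary == investment is false
  citizen or permanent resident: no → false
  property type ∈ {investment, primary}: secondary is not in the set → false
  debt-to-income ratio ≥ 3.7%: 13.6 ≥ 3.7 is true
Combine:
[1.1.1.3] true AND true = true
[1.1.1] true AND false AND true = false
[1.1.2.1] false OR true = true
[1.1.2.2.1.1] true OR false = true
[1.1.2.2.1] NOT true = false
[1.1.2.2] NOT false = true
[1.1.2] true OR true = true
[1.1.3.1.1] true AND true = true
[1.1.3.1] NOT true = false
[1.1.3.2] true AND true = true
[1.1.3] false OR true = true
[1.1] exactly-one(false, true, true) = false
[1.2] false → false (antecedent false ⇒ implication holds) = true
[1] false AND true = false
[2] exactly-one(false, false, true) = true
[root] false AND true = false
Overall: false → denied

Denied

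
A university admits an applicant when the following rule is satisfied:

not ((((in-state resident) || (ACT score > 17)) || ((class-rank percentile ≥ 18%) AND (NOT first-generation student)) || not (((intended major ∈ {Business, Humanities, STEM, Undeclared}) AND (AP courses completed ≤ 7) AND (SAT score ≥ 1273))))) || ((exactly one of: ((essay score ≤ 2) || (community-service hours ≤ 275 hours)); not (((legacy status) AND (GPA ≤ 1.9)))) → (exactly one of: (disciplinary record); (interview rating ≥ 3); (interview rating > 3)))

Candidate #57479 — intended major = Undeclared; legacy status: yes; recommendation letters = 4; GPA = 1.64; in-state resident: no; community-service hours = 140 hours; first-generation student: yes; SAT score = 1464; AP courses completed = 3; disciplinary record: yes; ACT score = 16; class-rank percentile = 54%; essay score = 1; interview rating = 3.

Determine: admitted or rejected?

Admitted

Atomic conditions:
  in-state resident: no → false
  ACT score > 17: 16 > 17 is false
  class-rank percentile ≥ 18%: 54 ≥ 18 is true
  NOT first-generation student: yes → false
  intended major ∈ {Business, Humanities, STEM, Undeclared}: Undeclared is in the set → true
  AP courses completed ≤ 7: 3 ≤ 7 is true
  SAT score ≥ 1273: 1464 ≥ 1273 is true
  essay score ≤ 2: 1 ≤ 2 is true
  community-service hours ≤ 275 hours: 140 ≤ 275 is true
  legacy status: yes → true
  GPA ≤ 1.9: 1.64 ≤ 1.9 is true
  disciplinary record: yes → true
  interview rating ≥ 3: 3 ≥ 3 is true
  interview rating > 3: 3 > 3 is false
Combine:
[1.1.1] false OR false = false
[1.1.2] true AND false = false
[1.1.3.1] true AND true AND true = true
[1.1.3] NOT true = false
[1.1] false OR false OR false = false
[1] NOT false = true
[2.1.1] true OR true = true
[2.1.2.1] true AND true = true
[2.1.2] NOT true = false
[2.1] exactly-one(true, false) = true
[2.2] exactly-one(true, true, false) = false
[2] true → false = false
[root] true OR false = true
Overall: true → admitted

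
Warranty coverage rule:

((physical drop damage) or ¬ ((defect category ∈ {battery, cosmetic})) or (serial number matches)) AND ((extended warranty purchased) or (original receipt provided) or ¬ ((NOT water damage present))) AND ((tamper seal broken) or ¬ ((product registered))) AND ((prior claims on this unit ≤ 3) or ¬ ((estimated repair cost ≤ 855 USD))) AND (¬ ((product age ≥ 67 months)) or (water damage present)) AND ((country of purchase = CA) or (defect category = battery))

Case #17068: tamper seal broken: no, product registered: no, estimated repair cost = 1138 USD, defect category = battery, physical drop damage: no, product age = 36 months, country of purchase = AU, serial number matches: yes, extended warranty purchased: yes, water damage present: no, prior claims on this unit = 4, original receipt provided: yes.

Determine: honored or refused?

Atomic conditions:
  physical drop damage: no → false
  defect category ∈ {battery, cosmetic}: battery is in the set → true
  serial number matches: yes → true
  extended warranty purchased: yes → true
  original receipt provided: yes → true
  NOT water damage present: no → true
  tamper seal broken: no → false
  product registered: no → false
  prior claims on this unit ≤ 3: 4 ≤ 3 is false
  estimated repair cost ≤ 855 USD: 1138 ≤ 855 is false
  product age ≥ 67 months: 36 ≥ 67 is false
  water damage present: no → false
  country of purchase = CA: AU == CA is false
  defect category = battery: battery == battery is true
Combine:
[1.2] NOT true = false
[1] false OR false OR true = true
[2.3] NOT true = false
[2] true OR true OR false = true
[3.2] NOT false = true
[3] false OR true = true
[4.2] NOT false = true
[4] false OR true = true
[5.1] NOT false = true
[5] true OR false = true
[6] false OR true = true
[root] true AND true AND true AND true AND true AND true = true
Overall: true → honored

Honored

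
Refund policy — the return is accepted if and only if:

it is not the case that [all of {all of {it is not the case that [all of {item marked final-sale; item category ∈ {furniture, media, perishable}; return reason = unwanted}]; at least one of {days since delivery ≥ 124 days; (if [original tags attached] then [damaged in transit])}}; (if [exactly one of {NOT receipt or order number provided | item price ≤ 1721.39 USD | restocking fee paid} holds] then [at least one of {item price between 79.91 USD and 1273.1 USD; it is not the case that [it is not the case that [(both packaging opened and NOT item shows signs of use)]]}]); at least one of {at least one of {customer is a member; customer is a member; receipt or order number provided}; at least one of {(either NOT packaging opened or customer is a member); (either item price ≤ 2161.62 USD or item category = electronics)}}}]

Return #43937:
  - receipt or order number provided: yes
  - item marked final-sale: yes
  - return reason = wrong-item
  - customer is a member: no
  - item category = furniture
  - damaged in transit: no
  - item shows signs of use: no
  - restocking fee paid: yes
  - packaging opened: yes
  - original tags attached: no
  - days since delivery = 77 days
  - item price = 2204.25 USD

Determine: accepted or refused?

Atomic conditions:
  item marked final-sale: yes → true
  item category ∈ {furniture, media, perishable}: furniture is in the set → true
  return reason = unwanted: wrong-item == unwanted is false
  days since delivery ≥ 124 days: 77 ≥ 124 is false
  original tags attached: no → false
  damaged in transit: no → false
  NOT receipt or order number provided: yes → false
  item price ≤ 1721.39 USD: 2204.25 ≤ 1721.39 is false
  restocking fee paid: yes → true
  item price between 79.91 USD and 1273.1 USD: 2204.25 in [79.91, 1273.1] is false
  packaging opened: yes → true
  NOT item shows signs of use: no → true
  customer is a member: no → false
  receipt or order number provided: yes → true
  NOT packaging opened: yes → false
  item price ≤ 2161.62 USD: 2204.25 ≤ 2161.62 is false
  item category = electronics: furniture == electronics is false
Combine:
[1.1.1.1] true AND true AND false = false
[1.1.1] NOT false = true
[1.1.2.2] false → false (antecedent false ⇒ implication holds) = true
[1.1.2] false OR true = true
[1.1] true AND true = true
[1.2.1] exactly-one(false, false, true) = true
[1.2.2.2.1.1] true AND true = true
[1.2.2.2.1] NOT true = false
[1.2.2.2] NOT false = true
[1.2.2] false OR true = true
[1.2] true → true = true
[1.3.1] false OR false OR true = true
[1.3.2.1] false OR false = false
[1.3.2.2] false OR false = false
[1.3.2] false OR false = false
[1.3] true OR false = true
[1] true AND true AND true = true
[root] NOT true = false
Overall: false → refused

Refused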